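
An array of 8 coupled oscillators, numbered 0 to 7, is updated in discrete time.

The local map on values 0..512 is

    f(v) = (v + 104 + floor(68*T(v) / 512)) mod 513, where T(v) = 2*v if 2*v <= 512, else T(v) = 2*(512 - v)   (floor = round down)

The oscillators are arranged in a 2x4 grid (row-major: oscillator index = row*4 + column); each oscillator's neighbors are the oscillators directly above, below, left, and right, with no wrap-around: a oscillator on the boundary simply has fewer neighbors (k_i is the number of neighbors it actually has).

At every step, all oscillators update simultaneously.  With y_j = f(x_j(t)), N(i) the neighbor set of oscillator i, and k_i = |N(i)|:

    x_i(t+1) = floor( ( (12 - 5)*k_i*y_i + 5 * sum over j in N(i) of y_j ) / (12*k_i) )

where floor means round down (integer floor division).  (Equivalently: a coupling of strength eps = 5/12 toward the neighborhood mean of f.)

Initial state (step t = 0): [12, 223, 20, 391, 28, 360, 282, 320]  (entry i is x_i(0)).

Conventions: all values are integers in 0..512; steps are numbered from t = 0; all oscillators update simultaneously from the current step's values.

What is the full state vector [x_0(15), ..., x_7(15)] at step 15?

Simulating step by step:
t=0: [12, 223, 20, 391, 28, 360, 282, 320]
t=1: [178, 329, 192, 134, 210, 429, 414, 373]
t=2: [369, 380, 311, 231, 292, 146, 72, 63]
t=3: [393, 179, 355, 366, 431, 258, 244, 229]
t=4: [86, 323, 465, 482, 117, 359, 423, 420]
t=5: [275, 387, 122, 68, 295, 399, 105, 44]
t=6: [354, 106, 211, 197, 362, 109, 198, 181]
t=7: [445, 293, 347, 352, 448, 292, 337, 341]
t=8: [137, 404, 488, 495, 138, 403, 483, 491]
t=9: [224, 66, 76, 88, 224, 65, 74, 86]
t=10: [345, 216, 199, 211, 345, 215, 197, 209]
t=11: [468, 389, 360, 367, 468, 389, 358, 365]
t=12: [57, 88, 436, 507, 57, 88, 435, 506]
t=13: [184, 186, 77, 87, 184, 186, 76, 87]
t=14: [336, 319, 221, 211, 336, 319, 221, 211]
t=15: [483, 463, 393, 373, 483, 463, 393, 373]

Answer: [483, 463, 393, 373, 483, 463, 393, 373]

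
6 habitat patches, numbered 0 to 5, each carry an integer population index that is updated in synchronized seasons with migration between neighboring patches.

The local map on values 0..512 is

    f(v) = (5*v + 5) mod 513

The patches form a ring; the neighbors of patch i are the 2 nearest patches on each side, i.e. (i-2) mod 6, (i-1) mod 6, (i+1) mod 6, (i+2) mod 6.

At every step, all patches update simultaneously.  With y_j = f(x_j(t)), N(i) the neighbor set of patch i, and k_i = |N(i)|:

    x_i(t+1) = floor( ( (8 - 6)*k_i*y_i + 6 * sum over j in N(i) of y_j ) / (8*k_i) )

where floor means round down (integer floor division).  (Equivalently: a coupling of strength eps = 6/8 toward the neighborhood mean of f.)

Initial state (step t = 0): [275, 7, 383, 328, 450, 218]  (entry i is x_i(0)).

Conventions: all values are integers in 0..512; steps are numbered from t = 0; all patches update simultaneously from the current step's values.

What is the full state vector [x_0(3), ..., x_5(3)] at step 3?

Answer: [236, 193, 249, 172, 225, 160]

Derivation:
t=0: [275, 7, 383, 328, 450, 218]
t=1: [218, 180, 227, 156, 221, 149]
t=2: [172, 227, 181, 223, 150, 212]
t=3: [236, 193, 249, 172, 225, 160]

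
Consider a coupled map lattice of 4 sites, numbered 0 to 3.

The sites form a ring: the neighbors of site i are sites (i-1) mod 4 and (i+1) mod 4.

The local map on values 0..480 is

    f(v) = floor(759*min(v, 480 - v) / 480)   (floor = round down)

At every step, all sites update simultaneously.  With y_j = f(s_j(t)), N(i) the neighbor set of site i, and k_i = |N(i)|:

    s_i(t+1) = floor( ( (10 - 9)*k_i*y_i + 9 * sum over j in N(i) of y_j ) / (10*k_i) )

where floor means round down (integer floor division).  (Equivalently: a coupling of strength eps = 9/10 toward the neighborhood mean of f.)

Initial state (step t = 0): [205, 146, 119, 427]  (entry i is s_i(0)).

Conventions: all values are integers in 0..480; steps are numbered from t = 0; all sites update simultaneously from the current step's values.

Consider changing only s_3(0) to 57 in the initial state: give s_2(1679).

Answer: s_2(1679) = 317
Key observation: The state at step 7, [317, 234, 317, 234], reappears at step 15: the system is in a cycle of period 8 from step 7 on.  Therefore the state at step 1679 equals the state at step 7 + ((1679 - 7) mod 8) = 7, which is [317, 234, 317, 234].

Derivation:
t=0: [205, 146, 119, 57]
t=1: [176, 253, 162, 239]
t=2: [358, 276, 356, 278]
t=3: [307, 206, 308, 206]
t=4: [319, 277, 319, 277]
t=5: [313, 260, 313, 260]
t=6: [338, 272, 338, 272]
t=7: [317, 234, 317, 234]
t=8: [358, 268, 358, 268]
t=9: [320, 206, 320, 206]
t=10: [317, 260, 317, 260]
t=11: [338, 266, 338, 266]
t=12: [326, 235, 326, 235]
t=13: [358, 255, 358, 255]
t=14: [338, 208, 338, 208]
t=15: [317, 234, 317, 234]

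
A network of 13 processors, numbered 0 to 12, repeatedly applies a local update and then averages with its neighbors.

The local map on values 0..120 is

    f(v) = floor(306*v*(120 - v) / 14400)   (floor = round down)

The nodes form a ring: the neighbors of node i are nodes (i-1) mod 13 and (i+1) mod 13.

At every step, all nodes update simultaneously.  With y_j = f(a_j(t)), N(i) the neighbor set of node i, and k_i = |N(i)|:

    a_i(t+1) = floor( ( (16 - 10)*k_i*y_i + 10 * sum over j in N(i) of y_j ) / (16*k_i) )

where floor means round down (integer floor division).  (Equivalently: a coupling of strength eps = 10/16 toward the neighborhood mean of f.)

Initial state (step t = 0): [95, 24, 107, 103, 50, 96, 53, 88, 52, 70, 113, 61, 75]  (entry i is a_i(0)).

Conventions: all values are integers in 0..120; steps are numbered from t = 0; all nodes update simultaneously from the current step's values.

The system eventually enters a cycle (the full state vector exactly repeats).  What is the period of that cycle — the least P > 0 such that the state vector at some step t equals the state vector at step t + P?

Answer: 2
Key observation: The state at step 4, [72, 72, 72, 72, 72, 73, 73, 73, 73, 73, 73, 73, 73], reappears at step 6 — and no state repeats earlier — so the cycle the system enters has period 2.

Derivation:
t=0: [95, 24, 107, 103, 50, 96, 53, 88, 52, 70, 113, 61, 75]
t=1: [55, 42, 37, 46, 54, 64, 61, 69, 69, 56, 52, 55, 66]
t=2: [73, 69, 68, 70, 74, 75, 75, 74, 74, 75, 75, 75, 75]
t=3: [72, 73, 74, 73, 72, 71, 71, 71, 71, 71, 71, 71, 71]
t=4: [72, 72, 72, 72, 72, 73, 73, 73, 73, 73, 73, 73, 73]
t=5: [72, 73, 73, 73, 72, 72, 72, 72, 72, 72, 72, 72, 72]
t=6: [72, 72, 72, 72, 72, 73, 73, 73, 73, 73, 73, 73, 73]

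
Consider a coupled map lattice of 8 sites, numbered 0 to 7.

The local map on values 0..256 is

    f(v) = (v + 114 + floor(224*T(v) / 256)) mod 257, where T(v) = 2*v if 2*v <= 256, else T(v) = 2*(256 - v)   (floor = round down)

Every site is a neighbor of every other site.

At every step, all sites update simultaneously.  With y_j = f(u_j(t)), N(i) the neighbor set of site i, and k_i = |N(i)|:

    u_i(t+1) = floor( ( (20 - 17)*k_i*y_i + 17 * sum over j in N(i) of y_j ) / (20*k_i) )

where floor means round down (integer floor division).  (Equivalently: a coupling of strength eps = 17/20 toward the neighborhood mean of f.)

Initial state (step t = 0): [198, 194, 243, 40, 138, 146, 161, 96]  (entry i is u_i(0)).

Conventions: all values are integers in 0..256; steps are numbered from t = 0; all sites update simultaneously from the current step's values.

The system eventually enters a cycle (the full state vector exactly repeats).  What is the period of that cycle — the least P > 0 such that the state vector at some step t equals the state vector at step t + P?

Answer: 2
Key observation: The state at step 5, [173, 173, 173, 173, 173, 173, 173, 173], reappears at step 7 — and no state repeats earlier — so the cycle the system enters has period 2.

Derivation:
t=0: [198, 194, 243, 40, 138, 146, 161, 96]
t=1: [169, 169, 168, 171, 171, 170, 170, 168]
t=2: [177, 177, 177, 177, 177, 177, 177, 177]
t=3: [172, 172, 172, 172, 172, 172, 172, 172]
t=4: [176, 176, 176, 176, 176, 176, 176, 176]
t=5: [173, 173, 173, 173, 173, 173, 173, 173]
t=6: [175, 175, 175, 175, 175, 175, 175, 175]
t=7: [173, 173, 173, 173, 173, 173, 173, 173]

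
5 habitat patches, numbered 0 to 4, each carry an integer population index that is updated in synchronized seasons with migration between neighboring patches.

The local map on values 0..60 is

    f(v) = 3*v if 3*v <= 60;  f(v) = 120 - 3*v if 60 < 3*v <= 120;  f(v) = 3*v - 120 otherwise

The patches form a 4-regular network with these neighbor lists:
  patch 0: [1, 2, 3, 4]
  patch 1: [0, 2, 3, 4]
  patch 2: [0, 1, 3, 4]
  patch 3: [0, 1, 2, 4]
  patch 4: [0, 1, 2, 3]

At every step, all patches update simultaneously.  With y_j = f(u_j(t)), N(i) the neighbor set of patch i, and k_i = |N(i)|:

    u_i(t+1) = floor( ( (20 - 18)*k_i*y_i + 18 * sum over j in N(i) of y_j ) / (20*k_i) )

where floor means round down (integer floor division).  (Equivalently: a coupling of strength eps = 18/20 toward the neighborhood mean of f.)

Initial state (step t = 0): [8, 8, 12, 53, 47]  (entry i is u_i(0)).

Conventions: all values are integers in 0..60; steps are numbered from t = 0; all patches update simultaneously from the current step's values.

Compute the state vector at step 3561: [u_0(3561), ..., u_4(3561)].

Answer: [10, 10, 9, 9, 10]
Key observation: The state at step 8, [16, 16, 17, 17, 16], reappears at step 15: the system is in a cycle of period 7 from step 8 on.  Therefore the state at step 3561 equals the state at step 8 + ((3561 - 8) mod 7) = 12, which is [10, 10, 9, 9, 10].

Derivation:
t=0: [8, 8, 12, 53, 47]
t=1: [29, 29, 27, 27, 29]
t=2: [35, 35, 34, 34, 35]
t=3: [16, 16, 15, 15, 16]
t=4: [46, 46, 47, 47, 46]
t=5: [19, 19, 18, 18, 19]
t=6: [55, 55, 56, 56, 55]
t=7: [46, 46, 45, 45, 46]
t=8: [16, 16, 17, 17, 16]
t=9: [49, 49, 48, 48, 49]
t=10: [25, 25, 26, 26, 25]
t=11: [43, 43, 44, 44, 43]
t=12: [10, 10, 9, 9, 10]
t=13: [28, 28, 29, 29, 28]
t=14: [34, 34, 35, 35, 34]
t=15: [16, 16, 17, 17, 16]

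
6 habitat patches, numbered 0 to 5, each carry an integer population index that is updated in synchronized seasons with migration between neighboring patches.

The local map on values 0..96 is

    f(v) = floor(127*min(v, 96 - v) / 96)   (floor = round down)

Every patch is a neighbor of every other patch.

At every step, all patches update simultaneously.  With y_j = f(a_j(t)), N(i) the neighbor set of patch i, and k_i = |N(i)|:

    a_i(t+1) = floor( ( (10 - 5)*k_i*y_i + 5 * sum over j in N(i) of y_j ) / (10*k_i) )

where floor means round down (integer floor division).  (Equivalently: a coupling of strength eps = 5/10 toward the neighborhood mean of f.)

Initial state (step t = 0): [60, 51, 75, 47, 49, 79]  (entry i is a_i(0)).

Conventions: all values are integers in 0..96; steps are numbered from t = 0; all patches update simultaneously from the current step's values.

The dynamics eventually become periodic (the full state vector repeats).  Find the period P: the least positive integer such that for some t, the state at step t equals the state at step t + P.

Simulating step by step:
t=0: [60, 51, 75, 47, 49, 79]
t=1: [46, 51, 38, 52, 52, 36]
t=2: [57, 56, 53, 56, 56, 52]
t=3: [52, 52, 54, 52, 52, 55]
t=4: [57, 57, 56, 57, 57, 55]
t=5: [51, 51, 51, 51, 51, 52]
t=6: [58, 58, 58, 58, 58, 58]
t=7: [50, 50, 50, 50, 50, 50]
t=8: [60, 60, 60, 60, 60, 60]
t=9: [47, 47, 47, 47, 47, 47]
t=10: [62, 62, 62, 62, 62, 62]
t=11: [44, 44, 44, 44, 44, 44]
t=12: [58, 58, 58, 58, 58, 58]

Answer: 6
Key observation: The state at step 6, [58, 58, 58, 58, 58, 58], reappears at step 12 — and no state repeats earlier — so the cycle the system enters has period 6.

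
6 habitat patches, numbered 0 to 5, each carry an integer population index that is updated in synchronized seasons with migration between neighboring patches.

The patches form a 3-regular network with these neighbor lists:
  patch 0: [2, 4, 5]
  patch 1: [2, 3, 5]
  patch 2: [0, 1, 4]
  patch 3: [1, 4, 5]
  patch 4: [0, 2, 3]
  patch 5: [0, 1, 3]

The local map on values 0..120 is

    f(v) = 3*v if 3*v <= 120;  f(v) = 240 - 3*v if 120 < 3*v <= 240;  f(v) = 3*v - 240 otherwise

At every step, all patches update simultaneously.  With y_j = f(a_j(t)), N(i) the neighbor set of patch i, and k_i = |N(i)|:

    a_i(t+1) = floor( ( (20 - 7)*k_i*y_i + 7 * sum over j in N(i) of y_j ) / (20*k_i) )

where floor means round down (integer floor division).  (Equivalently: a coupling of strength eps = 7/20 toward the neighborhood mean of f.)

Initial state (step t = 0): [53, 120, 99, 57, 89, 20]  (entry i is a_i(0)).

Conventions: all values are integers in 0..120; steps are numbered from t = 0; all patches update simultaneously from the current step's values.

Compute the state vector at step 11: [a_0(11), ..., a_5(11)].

Simulating step by step:
t=0: [53, 120, 99, 57, 89, 20]
t=1: [69, 99, 63, 69, 41, 70]
t=2: [44, 50, 57, 45, 89, 33]
t=3: [92, 90, 71, 93, 50, 99]
t=4: [43, 33, 35, 46, 70, 49]
t=5: [98, 99, 96, 92, 56, 96]
t=6: [54, 52, 52, 44, 62, 48]
t=7: [78, 88, 79, 97, 66, 93]
t=8: [13, 26, 10, 45, 34, 34]
t=9: [52, 78, 45, 101, 86, 92]
t=10: [73, 27, 80, 47, 41, 41]
t=11: [40, 77, 25, 101, 90, 99]

Answer: [40, 77, 25, 101, 90, 99]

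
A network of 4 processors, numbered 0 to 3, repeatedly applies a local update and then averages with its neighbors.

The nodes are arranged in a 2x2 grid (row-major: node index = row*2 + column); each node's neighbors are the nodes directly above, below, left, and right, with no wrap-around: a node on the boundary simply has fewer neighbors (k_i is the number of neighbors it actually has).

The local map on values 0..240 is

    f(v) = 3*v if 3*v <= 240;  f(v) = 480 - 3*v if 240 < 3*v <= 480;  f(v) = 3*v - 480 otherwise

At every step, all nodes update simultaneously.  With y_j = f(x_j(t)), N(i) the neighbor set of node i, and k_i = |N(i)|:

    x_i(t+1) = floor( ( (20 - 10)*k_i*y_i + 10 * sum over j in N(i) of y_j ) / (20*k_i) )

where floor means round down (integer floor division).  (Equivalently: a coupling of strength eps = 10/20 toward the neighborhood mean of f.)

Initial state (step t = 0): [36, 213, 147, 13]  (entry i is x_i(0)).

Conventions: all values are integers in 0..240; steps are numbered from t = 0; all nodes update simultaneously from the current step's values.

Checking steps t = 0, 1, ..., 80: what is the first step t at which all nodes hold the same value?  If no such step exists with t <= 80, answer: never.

Simulating step by step:
t=0: [36, 213, 147, 13]  (not all equal)
t=1: [103, 116, 56, 69]  (not all equal)
t=2: [160, 160, 178, 178]  (not all equal)
t=3: [13, 13, 40, 40]  (not all equal)
t=4: [59, 59, 99, 99]  (not all equal)
t=5: [178, 178, 181, 181]  (not all equal)
t=6: [56, 56, 60, 60]  (not all equal)
t=7: [171, 171, 177, 177]  (not all equal)
t=8: [37, 37, 46, 46]  (not all equal)
t=9: [117, 117, 131, 131]  (not all equal)
t=10: [118, 118, 97, 97]  (not all equal)
t=11: [141, 141, 173, 173]  (not all equal)
t=12: [52, 52, 43, 43]  (not all equal)
t=13: [149, 149, 135, 135]  (not all equal)
t=14: [43, 43, 64, 64]  (not all equal)
t=15: [144, 144, 176, 176]  (not all equal)
t=16: [48, 48, 48, 48]  (all equal)

Answer: 16
Key observation: Synchronization is absorbing here: once all nodes are equal they stay equal, and step 16 is the first all-equal step.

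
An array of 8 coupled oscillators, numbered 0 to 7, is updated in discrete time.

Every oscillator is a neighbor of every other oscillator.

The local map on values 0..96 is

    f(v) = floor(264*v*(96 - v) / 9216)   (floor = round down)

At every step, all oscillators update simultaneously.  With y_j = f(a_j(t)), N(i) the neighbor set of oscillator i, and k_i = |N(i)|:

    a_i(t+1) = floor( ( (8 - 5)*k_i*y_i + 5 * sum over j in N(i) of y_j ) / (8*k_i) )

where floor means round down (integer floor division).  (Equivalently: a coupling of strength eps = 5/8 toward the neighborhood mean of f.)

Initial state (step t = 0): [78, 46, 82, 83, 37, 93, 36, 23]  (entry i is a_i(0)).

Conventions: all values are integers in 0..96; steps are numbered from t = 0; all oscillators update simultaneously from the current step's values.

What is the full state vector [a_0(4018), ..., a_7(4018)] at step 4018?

Answer: [61, 61, 61, 61, 61, 61, 61, 61]
Key observation: The state at step 6, [61, 61, 61, 61, 61, 61, 61, 61], reappears at step 7: the system is in a cycle of period 1 from step 6 on.  Therefore the state at step 4018 equals the state at step 6 + ((4018 - 6) mod 1) = 6, which is [61, 61, 61, 61, 61, 61, 61, 61].

Derivation:
t=0: [78, 46, 82, 83, 37, 93, 36, 23]
t=1: [42, 49, 39, 39, 48, 32, 48, 44]
t=2: [63, 64, 63, 63, 64, 62, 64, 64]
t=3: [58, 58, 58, 58, 58, 59, 58, 58]
t=4: [62, 62, 62, 62, 62, 62, 62, 62]
t=5: [60, 60, 60, 60, 60, 60, 60, 60]
t=6: [61, 61, 61, 61, 61, 61, 61, 61]
t=7: [61, 61, 61, 61, 61, 61, 61, 61]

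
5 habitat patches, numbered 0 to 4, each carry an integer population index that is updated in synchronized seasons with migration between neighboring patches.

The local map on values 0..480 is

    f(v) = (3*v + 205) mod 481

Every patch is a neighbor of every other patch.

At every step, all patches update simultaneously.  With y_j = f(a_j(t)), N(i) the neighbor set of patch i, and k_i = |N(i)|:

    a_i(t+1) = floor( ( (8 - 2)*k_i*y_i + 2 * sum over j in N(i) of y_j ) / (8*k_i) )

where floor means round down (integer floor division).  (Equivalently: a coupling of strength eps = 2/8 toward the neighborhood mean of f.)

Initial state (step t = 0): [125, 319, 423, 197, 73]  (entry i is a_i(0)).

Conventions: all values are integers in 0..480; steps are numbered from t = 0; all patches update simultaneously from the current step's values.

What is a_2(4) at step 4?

Simulating step by step:
t=0: [125, 319, 423, 197, 73]
t=1: [134, 204, 88, 283, 358]
t=2: [170, 314, 406, 147, 301]
t=3: [235, 201, 391, 187, 174]
t=4: [401, 331, 392, 302, 275]

Answer: a_2(4) = 392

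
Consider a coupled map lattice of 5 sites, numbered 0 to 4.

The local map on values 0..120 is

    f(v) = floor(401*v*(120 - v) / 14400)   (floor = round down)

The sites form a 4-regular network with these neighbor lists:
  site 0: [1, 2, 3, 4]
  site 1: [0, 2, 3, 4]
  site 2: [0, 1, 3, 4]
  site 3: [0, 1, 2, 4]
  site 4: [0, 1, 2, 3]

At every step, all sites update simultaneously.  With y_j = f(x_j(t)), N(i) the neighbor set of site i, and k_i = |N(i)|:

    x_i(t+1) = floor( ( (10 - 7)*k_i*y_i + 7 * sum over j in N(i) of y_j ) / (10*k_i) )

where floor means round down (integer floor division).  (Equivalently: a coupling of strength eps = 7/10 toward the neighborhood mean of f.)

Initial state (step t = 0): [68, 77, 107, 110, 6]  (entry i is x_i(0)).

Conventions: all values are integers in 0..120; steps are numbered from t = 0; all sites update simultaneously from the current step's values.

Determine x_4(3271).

Simulating step by step:
t=0: [68, 77, 107, 110, 6]
t=1: [60, 59, 53, 52, 50]
t=2: [98, 98, 98, 98, 98]
t=3: [60, 60, 60, 60, 60]
t=4: [100, 100, 100, 100, 100]
t=5: [55, 55, 55, 55, 55]
t=6: [99, 99, 99, 99, 99]
t=7: [57, 57, 57, 57, 57]
t=8: [99, 99, 99, 99, 99]

Answer: x_4(3271) = 57
Key observation: The state at step 6, [99, 99, 99, 99, 99], reappears at step 8: the system is in a cycle of period 2 from step 6 on.  Therefore the state at step 3271 equals the state at step 6 + ((3271 - 6) mod 2) = 7, which is [57, 57, 57, 57, 57].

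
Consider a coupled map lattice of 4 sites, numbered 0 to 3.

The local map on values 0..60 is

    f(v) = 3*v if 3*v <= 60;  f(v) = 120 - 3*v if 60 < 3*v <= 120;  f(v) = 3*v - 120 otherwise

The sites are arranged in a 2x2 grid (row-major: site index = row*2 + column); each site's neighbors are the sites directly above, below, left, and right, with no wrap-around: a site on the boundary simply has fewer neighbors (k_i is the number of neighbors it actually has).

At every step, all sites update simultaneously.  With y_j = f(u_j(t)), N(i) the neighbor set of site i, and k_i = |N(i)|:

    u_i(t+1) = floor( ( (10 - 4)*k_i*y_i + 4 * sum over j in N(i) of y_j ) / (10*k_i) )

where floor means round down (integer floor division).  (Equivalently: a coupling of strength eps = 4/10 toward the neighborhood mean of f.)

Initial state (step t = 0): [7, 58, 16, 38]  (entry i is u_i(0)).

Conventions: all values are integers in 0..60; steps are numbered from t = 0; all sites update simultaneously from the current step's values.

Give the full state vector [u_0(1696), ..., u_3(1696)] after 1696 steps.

Simulating step by step:
t=0: [7, 58, 16, 38]
t=1: [33, 37, 34, 24]
t=2: [18, 19, 24, 34]
t=3: [53, 48, 43, 31]
t=4: [30, 27, 18, 22]
t=5: [36, 40, 49, 51]
t=6: [12, 9, 25, 25]
t=7: [36, 32, 43, 41]
t=8: [13, 17, 8, 8]
t=9: [38, 43, 27, 29]
t=10: [13, 13, 31, 29]
t=11: [36, 37, 30, 33]
t=12: [15, 12, 24, 20]
t=13: [43, 42, 49, 52]
t=14: [12, 12, 25, 28]
t=15: [37, 36, 41, 37]
t=16: [8, 10, 5, 8]
t=17: [23, 27, 18, 23]
t=18: [49, 43, 52, 49]
t=19: [25, 16, 32, 25]
t=20: [41, 46, 32, 41]
t=21: [10, 12, 15, 10]
t=22: [34, 33, 39, 34]
t=23: [15, 19, 9, 15]
t=24: [43, 52, 34, 43]
t=25: [16, 25, 14, 16]
t=26: [46, 46, 44, 46]
t=27: [16, 18, 14, 16]
t=28: [48, 51, 44, 48]
t=29: [23, 29, 16, 23]
t=30: [46, 40, 49, 46]
t=31: [16, 7, 23, 16]
t=32: [43, 31, 49, 43]
t=33: [16, 19, 19, 16]
t=34: [51, 53, 53, 51]
t=35: [35, 36, 36, 35]
t=36: [13, 13, 13, 13]
t=37: [39, 39, 39, 39]
t=38: [3, 3, 3, 3]
t=39: [9, 9, 9, 9]
t=40: [27, 27, 27, 27]
t=41: [39, 39, 39, 39]

Answer: [27, 27, 27, 27]
Key observation: The state at step 37, [39, 39, 39, 39], reappears at step 41: the system is in a cycle of period 4 from step 37 on.  Therefore the state at step 1696 equals the state at step 37 + ((1696 - 37) mod 4) = 40, which is [27, 27, 27, 27].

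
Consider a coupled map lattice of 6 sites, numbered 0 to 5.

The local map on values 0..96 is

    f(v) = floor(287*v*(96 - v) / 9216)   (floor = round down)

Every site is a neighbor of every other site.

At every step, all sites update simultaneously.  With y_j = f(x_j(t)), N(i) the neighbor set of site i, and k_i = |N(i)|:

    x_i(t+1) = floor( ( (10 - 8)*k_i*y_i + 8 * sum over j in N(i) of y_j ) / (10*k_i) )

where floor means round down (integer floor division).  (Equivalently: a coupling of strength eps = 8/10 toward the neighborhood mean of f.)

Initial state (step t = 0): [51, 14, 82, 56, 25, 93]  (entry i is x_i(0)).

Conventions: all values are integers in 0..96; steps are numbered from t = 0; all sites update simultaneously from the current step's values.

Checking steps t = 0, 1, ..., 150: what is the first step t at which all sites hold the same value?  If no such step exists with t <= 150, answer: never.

Answer: 2
Key observation: Synchronization is absorbing here: once all sites are equal they stay equal, and step 2 is the first all-equal step.

Derivation:
t=0: [51, 14, 82, 56, 25, 93]  (not all equal)
t=1: [46, 45, 45, 46, 45, 44]  (not all equal)
t=2: [71, 71, 71, 71, 71, 71]  (all equal)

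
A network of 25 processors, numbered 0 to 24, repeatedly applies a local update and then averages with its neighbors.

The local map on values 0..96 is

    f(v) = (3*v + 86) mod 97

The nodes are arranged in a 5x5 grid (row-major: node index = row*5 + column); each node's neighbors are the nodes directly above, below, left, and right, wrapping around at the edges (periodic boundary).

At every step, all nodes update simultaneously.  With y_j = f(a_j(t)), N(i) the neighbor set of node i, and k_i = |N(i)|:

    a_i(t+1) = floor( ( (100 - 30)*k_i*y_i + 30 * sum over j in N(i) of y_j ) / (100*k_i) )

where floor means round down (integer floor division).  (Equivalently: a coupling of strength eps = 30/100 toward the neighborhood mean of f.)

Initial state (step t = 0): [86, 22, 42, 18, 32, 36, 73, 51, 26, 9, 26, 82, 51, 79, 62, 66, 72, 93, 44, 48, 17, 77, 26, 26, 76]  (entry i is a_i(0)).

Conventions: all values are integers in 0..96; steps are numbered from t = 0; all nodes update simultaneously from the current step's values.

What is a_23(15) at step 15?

Answer: a_23(15) = 9

Derivation:
t=0: [86, 22, 42, 18, 32, 36, 73, 51, 26, 9, 26, 82, 51, 79, 62, 66, 72, 93, 44, 48, 17, 77, 26, 26, 76]
t=1: [50, 46, 28, 47, 69, 11, 20, 42, 57, 28, 62, 38, 45, 38, 65, 74, 25, 62, 32, 41, 42, 31, 60, 58, 33]
t=2: [34, 39, 62, 38, 19, 33, 40, 28, 53, 64, 64, 20, 27, 23, 73, 25, 58, 73, 71, 31, 29, 71, 72, 67, 69]
t=3: [80, 20, 62, 24, 45, 81, 24, 66, 52, 73, 74, 51, 63, 51, 32, 67, 56, 21, 24, 64, 65, 17, 22, 67, 23]
t=4: [39, 50, 73, 61, 31, 36, 59, 83, 49, 24, 31, 47, 74, 52, 71, 83, 59, 55, 63, 81, 77, 46, 58, 82, 62]
t=5: [17, 38, 26, 65, 74, 16, 57, 41, 44, 52, 63, 40, 25, 44, 22, 46, 60, 57, 70, 42, 30, 36, 56, 51, 68]
t=6: [38, 16, 59, 72, 32, 43, 49, 26, 29, 43, 66, 29, 53, 27, 51, 39, 58, 59, 14, 26, 67, 16, 55, 50, 79]
t=7: [21, 37, 61, 28, 64, 26, 42, 64, 65, 31, 74, 71, 56, 64, 50, 30, 60, 63, 40, 55, 71, 44, 56, 39, 43]
t=8: [48, 14, 69, 70, 75, 59, 24, 76, 85, 78, 26, 18, 61, 73, 47, 66, 64, 72, 25, 51, 18, 27, 56, 18, 26]
t=9: [37, 34, 10, 12, 24, 62, 55, 30, 40, 33, 64, 51, 59, 26, 34, 80, 74, 28, 53, 50, 49, 65, 51, 44, 58]
t=10: [22, 76, 31, 26, 56, 72, 61, 67, 27, 79, 77, 48, 68, 63, 84, 38, 29, 64, 51, 47, 41, 75, 46, 30, 58]
t=11: [46, 33, 73, 68, 58, 21, 64, 89, 69, 36, 25, 45, 89, 76, 45, 15, 64, 77, 52, 35, 21, 24, 40, 70, 60]
t=12: [40, 75, 29, 73, 61, 49, 75, 55, 14, 11, 55, 40, 53, 26, 32, 45, 69, 33, 44, 79, 51, 60, 16, 20, 66]
t=13: [21, 27, 62, 27, 62, 35, 23, 53, 33, 32, 52, 18, 52, 61, 72, 29, 16, 70, 34, 39, 46, 58, 47, 46, 78]
t=14: [56, 68, 71, 69, 72, 84, 59, 56, 82, 79, 50, 44, 46, 70, 23, 62, 40, 19, 72, 21, 37, 58, 36, 37, 31]
t=15: [53, 82, 17, 6, 20, 48, 65, 53, 36, 34, 44, 28, 31, 14, 50, 62, 24, 36, 15, 53, 23, 54, 9, 9, 62]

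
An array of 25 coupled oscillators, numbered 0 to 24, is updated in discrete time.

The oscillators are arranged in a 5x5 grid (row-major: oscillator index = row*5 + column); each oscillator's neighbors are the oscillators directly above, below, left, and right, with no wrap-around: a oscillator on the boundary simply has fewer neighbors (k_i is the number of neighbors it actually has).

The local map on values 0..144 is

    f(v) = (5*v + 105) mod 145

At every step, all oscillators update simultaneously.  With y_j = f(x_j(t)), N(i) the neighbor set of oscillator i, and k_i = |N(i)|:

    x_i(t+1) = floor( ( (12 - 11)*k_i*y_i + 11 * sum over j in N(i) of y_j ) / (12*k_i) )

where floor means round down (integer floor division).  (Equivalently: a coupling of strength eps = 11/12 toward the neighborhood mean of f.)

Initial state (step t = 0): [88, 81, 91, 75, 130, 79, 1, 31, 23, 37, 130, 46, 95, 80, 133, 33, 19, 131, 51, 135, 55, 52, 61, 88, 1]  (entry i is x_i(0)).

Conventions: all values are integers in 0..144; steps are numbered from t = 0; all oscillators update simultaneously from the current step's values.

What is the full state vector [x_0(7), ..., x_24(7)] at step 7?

Simulating step by step:
t=0: [88, 81, 91, 75, 130, 79, 1, 31, 23, 37, 130, 46, 95, 80, 133, 33, 19, 131, 51, 135, 55, 52, 61, 88, 1]
t=1: [73, 111, 82, 74, 23, 81, 77, 80, 58, 45, 74, 48, 60, 49, 41, 63, 68, 59, 67, 73, 99, 87, 77, 100, 84]
t=2: [73, 58, 64, 82, 42, 45, 68, 87, 56, 64, 82, 55, 77, 61, 42, 32, 92, 51, 53, 38, 109, 34, 77, 47, 35]
t=3: [69, 63, 99, 84, 100, 41, 78, 76, 108, 55, 83, 70, 92, 68, 81, 95, 104, 79, 62, 73, 120, 88, 80, 86, 36]
t=4: [70, 39, 84, 41, 84, 50, 55, 67, 60, 57, 19, 75, 44, 91, 47, 77, 48, 90, 58, 106, 60, 82, 89, 110, 73]
t=5: [36, 61, 18, 91, 62, 55, 36, 76, 66, 86, 55, 57, 70, 80, 89, 73, 73, 81, 94, 62, 71, 93, 93, 84, 62]
t=6: [107, 110, 94, 63, 113, 120, 94, 52, 79, 81, 76, 73, 69, 68, 99, 48, 81, 81, 94, 126, 80, 70, 102, 129, 108]
t=7: [96, 110, 97, 100, 101, 86, 82, 88, 71, 59, 69, 67, 45, 55, 30, 64, 48, 66, 39, 69, 40, 56, 39, 75, 21]

Answer: [96, 110, 97, 100, 101, 86, 82, 88, 71, 59, 69, 67, 45, 55, 30, 64, 48, 66, 39, 69, 40, 56, 39, 75, 21]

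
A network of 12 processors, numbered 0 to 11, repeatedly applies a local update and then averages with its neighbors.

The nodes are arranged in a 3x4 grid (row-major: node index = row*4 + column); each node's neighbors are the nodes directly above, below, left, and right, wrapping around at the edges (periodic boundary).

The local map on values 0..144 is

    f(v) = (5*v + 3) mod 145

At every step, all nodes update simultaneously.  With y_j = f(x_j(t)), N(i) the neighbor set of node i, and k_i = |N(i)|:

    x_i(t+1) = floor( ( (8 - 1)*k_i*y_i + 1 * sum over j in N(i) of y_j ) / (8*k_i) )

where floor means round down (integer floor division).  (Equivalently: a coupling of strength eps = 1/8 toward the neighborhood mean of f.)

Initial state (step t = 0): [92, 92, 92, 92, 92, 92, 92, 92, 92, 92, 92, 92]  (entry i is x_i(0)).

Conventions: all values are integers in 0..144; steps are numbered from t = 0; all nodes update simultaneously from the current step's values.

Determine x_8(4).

Answer: x_8(4) = 113

Derivation:
t=0: [92, 92, 92, 92, 92, 92, 92, 92, 92, 92, 92, 92]
t=1: [28, 28, 28, 28, 28, 28, 28, 28, 28, 28, 28, 28]
t=2: [143, 143, 143, 143, 143, 143, 143, 143, 143, 143, 143, 143]
t=3: [138, 138, 138, 138, 138, 138, 138, 138, 138, 138, 138, 138]
t=4: [113, 113, 113, 113, 113, 113, 113, 113, 113, 113, 113, 113]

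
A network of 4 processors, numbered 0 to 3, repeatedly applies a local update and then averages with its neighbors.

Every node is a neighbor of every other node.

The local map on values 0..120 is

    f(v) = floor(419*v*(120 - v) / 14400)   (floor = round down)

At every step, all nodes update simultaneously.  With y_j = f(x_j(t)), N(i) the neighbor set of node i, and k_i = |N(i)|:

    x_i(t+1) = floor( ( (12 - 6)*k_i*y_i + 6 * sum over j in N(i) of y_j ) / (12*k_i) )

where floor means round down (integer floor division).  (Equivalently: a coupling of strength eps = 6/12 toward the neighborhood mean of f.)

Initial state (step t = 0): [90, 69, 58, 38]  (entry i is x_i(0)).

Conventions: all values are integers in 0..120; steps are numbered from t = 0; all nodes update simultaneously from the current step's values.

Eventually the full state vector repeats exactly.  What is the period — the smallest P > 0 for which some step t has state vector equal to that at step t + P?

Simulating step by step:
t=0: [90, 69, 58, 38]
t=1: [88, 96, 97, 92]
t=2: [74, 70, 69, 72]
t=3: [100, 100, 101, 100]
t=4: [57, 57, 56, 57]
t=5: [104, 104, 104, 104]
t=6: [48, 48, 48, 48]
t=7: [100, 100, 100, 100]
t=8: [58, 58, 58, 58]
t=9: [104, 104, 104, 104]

Answer: 4
Key observation: The state at step 5, [104, 104, 104, 104], reappears at step 9 — and no state repeats earlier — so the cycle the system enters has period 4.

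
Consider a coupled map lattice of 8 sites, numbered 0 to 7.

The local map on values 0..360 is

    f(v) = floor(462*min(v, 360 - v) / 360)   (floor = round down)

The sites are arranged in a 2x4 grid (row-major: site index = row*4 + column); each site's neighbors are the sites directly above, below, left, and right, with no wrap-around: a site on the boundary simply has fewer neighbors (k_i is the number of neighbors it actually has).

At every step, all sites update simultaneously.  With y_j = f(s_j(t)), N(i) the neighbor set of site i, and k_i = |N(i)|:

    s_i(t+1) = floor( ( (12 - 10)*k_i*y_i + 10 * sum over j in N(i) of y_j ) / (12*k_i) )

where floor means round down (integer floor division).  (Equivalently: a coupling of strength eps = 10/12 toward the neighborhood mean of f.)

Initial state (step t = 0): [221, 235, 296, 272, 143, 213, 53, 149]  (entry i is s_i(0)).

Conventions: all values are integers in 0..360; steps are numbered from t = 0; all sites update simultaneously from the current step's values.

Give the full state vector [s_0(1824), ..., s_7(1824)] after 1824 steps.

Answer: [174, 174, 175, 175, 174, 175, 175, 175]
Key observation: The state at step 10, [175, 175, 174, 174, 175, 174, 174, 174], reappears at step 14: the system is in a cycle of period 4 from step 10 on.  Therefore the state at step 1824 equals the state at step 10 + ((1824 - 10) mod 4) = 12, which is [174, 174, 175, 175, 174, 175, 175, 175].

Derivation:
t=0: [221, 235, 296, 272, 143, 213, 53, 149]
t=1: [172, 151, 108, 132, 183, 145, 139, 106]
t=2: [211, 183, 173, 142, 207, 197, 157, 167]
t=3: [208, 210, 206, 212, 199, 208, 212, 195]
t=4: [198, 195, 191, 201, 196, 195, 199, 192]
t=5: [209, 211, 208, 213, 209, 209, 212, 206]
t=6: [192, 193, 190, 194, 193, 191, 194, 189]
t=7: [214, 215, 214, 217, 215, 214, 216, 214]
t=8: [186, 186, 184, 186, 186, 185, 186, 184]
t=9: [223, 223, 223, 224, 223, 223, 224, 223]
t=10: [175, 175, 174, 174, 175, 174, 174, 174]
t=11: [224, 223, 223, 223, 223, 223, 223, 223]
t=12: [174, 174, 175, 175, 174, 175, 175, 175]
t=13: [223, 223, 223, 224, 223, 223, 224, 224]
t=14: [175, 175, 174, 174, 175, 174, 174, 174]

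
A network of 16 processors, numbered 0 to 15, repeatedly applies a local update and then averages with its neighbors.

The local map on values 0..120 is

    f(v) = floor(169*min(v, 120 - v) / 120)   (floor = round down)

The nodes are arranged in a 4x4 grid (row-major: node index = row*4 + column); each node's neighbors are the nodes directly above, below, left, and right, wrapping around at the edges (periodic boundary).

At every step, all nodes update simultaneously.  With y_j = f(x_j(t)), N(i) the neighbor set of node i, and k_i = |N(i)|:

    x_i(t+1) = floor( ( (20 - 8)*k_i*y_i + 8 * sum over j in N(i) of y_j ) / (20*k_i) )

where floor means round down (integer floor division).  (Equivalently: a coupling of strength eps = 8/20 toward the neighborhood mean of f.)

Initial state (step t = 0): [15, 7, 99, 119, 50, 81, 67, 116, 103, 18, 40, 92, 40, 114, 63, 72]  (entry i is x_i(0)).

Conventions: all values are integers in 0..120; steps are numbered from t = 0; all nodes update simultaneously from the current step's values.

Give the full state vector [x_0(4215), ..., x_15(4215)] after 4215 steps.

Answer: [53, 55, 58, 55, 53, 53, 55, 53, 53, 53, 55, 53, 53, 55, 58, 55]
Key observation: The state at step 22, [82, 80, 78, 80, 81, 82, 80, 82, 81, 82, 80, 82, 82, 80, 78, 80], reappears at step 30: the system is in a cycle of period 8 from step 22 on.  Therefore the state at step 4215 equals the state at step 22 + ((4215 - 22) mod 8) = 23, which is [53, 55, 58, 55, 53, 53, 55, 53, 53, 53, 55, 53, 53, 55, 58, 55].

Derivation:
t=0: [15, 7, 99, 119, 50, 81, 67, 116, 103, 18, 40, 92, 40, 114, 63, 72]
t=1: [26, 16, 33, 12, 52, 50, 58, 21, 32, 29, 55, 38, 45, 21, 64, 57]
t=2: [39, 31, 47, 28, 61, 63, 70, 39, 49, 46, 71, 54, 56, 37, 70, 69]
t=3: [56, 51, 61, 47, 75, 74, 68, 59, 71, 65, 69, 71, 71, 56, 67, 68]
t=4: [73, 72, 78, 71, 67, 66, 73, 76, 69, 74, 71, 71, 71, 75, 74, 71]
t=5: [67, 66, 62, 66, 71, 72, 66, 64, 70, 66, 67, 68, 68, 64, 64, 68]
t=6: [73, 75, 79, 76, 70, 69, 75, 76, 71, 74, 74, 73, 73, 77, 77, 73]
t=7: [65, 63, 58, 61, 68, 68, 63, 62, 68, 64, 63, 65, 65, 61, 60, 64]
t=8: [77, 79, 81, 81, 74, 74, 79, 79, 74, 77, 79, 77, 77, 81, 82, 78]
t=9: [59, 57, 54, 55, 62, 62, 57, 57, 62, 59, 57, 59, 59, 55, 54, 58]
t=10: [81, 79, 76, 78, 81, 81, 79, 80, 81, 81, 80, 82, 82, 78, 77, 80]
t=11: [54, 57, 59, 58, 54, 54, 56, 55, 53, 54, 56, 54, 54, 57, 59, 56]
t=12: [76, 79, 82, 80, 75, 76, 78, 77, 74, 76, 78, 76, 76, 79, 81, 78]
t=13: [60, 57, 54, 56, 62, 60, 58, 59, 63, 60, 58, 60, 60, 57, 55, 58]
t=14: [82, 80, 77, 79, 81, 83, 81, 82, 81, 82, 81, 82, 82, 80, 78, 80]
t=15: [53, 55, 58, 56, 53, 52, 54, 53, 53, 53, 54, 53, 53, 55, 58, 55]
t=16: [74, 76, 79, 77, 73, 73, 76, 74, 74, 74, 76, 74, 74, 76, 79, 76]
t=17: [63, 61, 58, 60, 65, 64, 61, 63, 64, 63, 61, 63, 63, 61, 58, 61]
t=18: [80, 82, 81, 82, 77, 79, 82, 80, 78, 80, 82, 80, 80, 82, 81, 82]
t=19: [55, 53, 53, 53, 58, 56, 53, 55, 58, 55, 53, 55, 55, 53, 53, 53]
t=20: [76, 74, 74, 74, 79, 77, 74, 76, 79, 76, 74, 76, 76, 74, 74, 74]
t=21: [61, 63, 64, 63, 58, 60, 63, 61, 58, 61, 63, 61, 61, 63, 64, 63]
t=22: [82, 80, 78, 80, 81, 82, 80, 82, 81, 82, 80, 82, 82, 80, 78, 80]
t=23: [53, 55, 58, 55, 53, 53, 55, 53, 53, 53, 55, 53, 53, 55, 58, 55]
t=24: [74, 76, 79, 76, 74, 74, 76, 74, 74, 74, 76, 74, 74, 76, 79, 76]
t=25: [63, 61, 58, 61, 64, 63, 61, 63, 64, 63, 61, 63, 63, 61, 58, 61]
t=26: [80, 82, 81, 82, 78, 80, 82, 80, 78, 80, 82, 80, 80, 82, 81, 82]
t=27: [55, 53, 53, 53, 58, 55, 53, 55, 58, 55, 53, 55, 55, 53, 53, 53]
t=28: [76, 74, 74, 74, 79, 76, 74, 76, 79, 76, 74, 76, 76, 74, 74, 74]
t=29: [61, 63, 64, 63, 58, 61, 63, 61, 58, 61, 63, 61, 61, 63, 64, 63]
t=30: [82, 80, 78, 80, 81, 82, 80, 82, 81, 82, 80, 82, 82, 80, 78, 80]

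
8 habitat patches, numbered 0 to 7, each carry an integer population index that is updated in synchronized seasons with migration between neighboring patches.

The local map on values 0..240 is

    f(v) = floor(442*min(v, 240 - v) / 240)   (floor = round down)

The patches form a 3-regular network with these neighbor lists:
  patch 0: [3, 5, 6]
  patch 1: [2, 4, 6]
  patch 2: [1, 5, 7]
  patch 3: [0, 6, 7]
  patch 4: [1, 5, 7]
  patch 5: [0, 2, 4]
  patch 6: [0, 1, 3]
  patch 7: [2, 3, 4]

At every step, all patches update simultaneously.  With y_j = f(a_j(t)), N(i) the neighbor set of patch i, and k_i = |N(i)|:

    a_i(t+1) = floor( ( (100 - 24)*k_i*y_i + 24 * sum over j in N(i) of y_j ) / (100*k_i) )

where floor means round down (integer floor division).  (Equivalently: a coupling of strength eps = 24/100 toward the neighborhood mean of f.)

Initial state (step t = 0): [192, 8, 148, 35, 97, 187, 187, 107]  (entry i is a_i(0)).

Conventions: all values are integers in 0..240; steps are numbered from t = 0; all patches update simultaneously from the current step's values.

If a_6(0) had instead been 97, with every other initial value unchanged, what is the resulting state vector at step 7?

Answer: [138, 183, 207, 151, 163, 121, 127, 193]
Key observation: This trace re-runs the system from the modified initial state.

Derivation:
t=0: [192, 8, 148, 35, 97, 187, 97, 107]
t=1: [94, 52, 153, 85, 159, 108, 148, 182]
t=2: [173, 110, 153, 154, 145, 189, 162, 117]
t=3: [125, 191, 162, 158, 173, 107, 147, 202]
t=4: [201, 103, 137, 150, 121, 187, 166, 85]
t=5: [85, 187, 179, 154, 201, 112, 137, 164]
t=6: [162, 103, 120, 158, 89, 183, 176, 132]
t=7: [138, 183, 207, 151, 163, 121, 127, 193]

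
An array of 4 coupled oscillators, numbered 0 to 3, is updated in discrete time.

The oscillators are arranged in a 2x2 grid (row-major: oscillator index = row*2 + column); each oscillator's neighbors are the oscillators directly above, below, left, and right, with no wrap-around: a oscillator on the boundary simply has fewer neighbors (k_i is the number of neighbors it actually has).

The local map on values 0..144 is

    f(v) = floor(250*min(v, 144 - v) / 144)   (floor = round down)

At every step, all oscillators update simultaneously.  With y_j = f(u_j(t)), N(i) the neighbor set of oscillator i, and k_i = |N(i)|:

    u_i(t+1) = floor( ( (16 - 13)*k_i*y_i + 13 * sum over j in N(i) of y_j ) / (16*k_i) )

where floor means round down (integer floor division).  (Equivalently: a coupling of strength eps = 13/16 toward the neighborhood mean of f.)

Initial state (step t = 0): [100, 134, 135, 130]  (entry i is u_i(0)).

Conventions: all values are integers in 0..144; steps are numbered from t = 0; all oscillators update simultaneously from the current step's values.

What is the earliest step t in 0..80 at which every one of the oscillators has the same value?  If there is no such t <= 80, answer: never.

Simulating step by step:
t=0: [100, 134, 135, 130]  (not all equal)
t=1: [27, 43, 43, 17]  (not all equal)
t=2: [68, 44, 44, 65]  (not all equal)
t=3: [83, 107, 107, 82]  (not all equal)
t=4: [71, 98, 98, 72]  (not all equal)
t=5: [87, 115, 115, 87]  (not all equal)
t=6: [59, 89, 89, 59]  (not all equal)
t=7: [96, 100, 100, 96]  (not all equal)
t=8: [77, 81, 81, 77]  (not all equal)
t=9: [110, 114, 114, 110]  (not all equal)
t=10: [53, 57, 57, 53]  (not all equal)
t=11: [96, 93, 93, 96]  (not all equal)
t=12: [87, 83, 83, 87]  (not all equal)
t=13: [103, 99, 99, 103]  (not all equal)
t=14: [76, 72, 72, 76]  (not all equal)
t=15: [123, 119, 119, 123]  (not all equal)
t=16: [41, 37, 37, 41]  (not all equal)
t=17: [65, 69, 69, 65]  (not all equal)
t=18: [117, 113, 113, 117]  (not all equal)
t=19: [51, 47, 47, 51]  (not all equal)
t=20: [82, 86, 86, 82]  (not all equal)
t=21: [101, 105, 105, 101]  (not all equal)
t=22: [68, 72, 72, 68]  (not all equal)
t=23: [123, 119, 119, 123]  (not all equal)

Answer: never
Key observation: The state at step 15 reappears at step 23 — the system is in a cycle of period 8 from step 15 on.  No step 0..23 is synchronized, and the cycle repeats forever, so no step up to 80 (or ever) has all oscillators equal.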